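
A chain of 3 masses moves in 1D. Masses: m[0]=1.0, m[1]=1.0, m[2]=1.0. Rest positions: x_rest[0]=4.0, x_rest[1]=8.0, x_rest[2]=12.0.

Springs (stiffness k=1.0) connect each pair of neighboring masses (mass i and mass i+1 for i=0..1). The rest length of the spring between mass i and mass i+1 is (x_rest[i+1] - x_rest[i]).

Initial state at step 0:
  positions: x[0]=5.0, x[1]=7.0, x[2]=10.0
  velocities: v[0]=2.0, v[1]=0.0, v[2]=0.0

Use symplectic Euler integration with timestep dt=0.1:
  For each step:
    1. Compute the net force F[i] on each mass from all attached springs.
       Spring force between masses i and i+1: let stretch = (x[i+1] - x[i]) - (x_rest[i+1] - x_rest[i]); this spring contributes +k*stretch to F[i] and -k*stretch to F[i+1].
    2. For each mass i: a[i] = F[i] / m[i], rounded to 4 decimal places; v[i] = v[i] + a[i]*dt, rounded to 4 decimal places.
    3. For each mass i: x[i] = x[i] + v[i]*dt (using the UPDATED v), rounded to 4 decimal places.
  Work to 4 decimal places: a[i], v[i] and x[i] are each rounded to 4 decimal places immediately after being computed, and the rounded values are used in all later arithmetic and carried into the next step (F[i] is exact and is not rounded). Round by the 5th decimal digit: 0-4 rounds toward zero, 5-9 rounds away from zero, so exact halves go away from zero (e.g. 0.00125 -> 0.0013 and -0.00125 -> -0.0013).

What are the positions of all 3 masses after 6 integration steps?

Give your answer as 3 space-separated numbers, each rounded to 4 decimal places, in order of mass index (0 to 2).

Step 0: x=[5.0000 7.0000 10.0000] v=[2.0000 0.0000 0.0000]
Step 1: x=[5.1800 7.0100 10.0100] v=[1.8000 0.1000 0.1000]
Step 2: x=[5.3383 7.0317 10.0300] v=[1.5830 0.2170 0.2000]
Step 3: x=[5.4735 7.0665 10.0600] v=[1.3523 0.3475 0.3002]
Step 4: x=[5.5847 7.1153 10.1001] v=[1.1116 0.4876 0.4009]
Step 5: x=[5.6712 7.1786 10.1503] v=[0.8647 0.6330 0.5024]
Step 6: x=[5.7327 7.2565 10.2108] v=[0.6154 0.7794 0.6052]

Answer: 5.7327 7.2565 10.2108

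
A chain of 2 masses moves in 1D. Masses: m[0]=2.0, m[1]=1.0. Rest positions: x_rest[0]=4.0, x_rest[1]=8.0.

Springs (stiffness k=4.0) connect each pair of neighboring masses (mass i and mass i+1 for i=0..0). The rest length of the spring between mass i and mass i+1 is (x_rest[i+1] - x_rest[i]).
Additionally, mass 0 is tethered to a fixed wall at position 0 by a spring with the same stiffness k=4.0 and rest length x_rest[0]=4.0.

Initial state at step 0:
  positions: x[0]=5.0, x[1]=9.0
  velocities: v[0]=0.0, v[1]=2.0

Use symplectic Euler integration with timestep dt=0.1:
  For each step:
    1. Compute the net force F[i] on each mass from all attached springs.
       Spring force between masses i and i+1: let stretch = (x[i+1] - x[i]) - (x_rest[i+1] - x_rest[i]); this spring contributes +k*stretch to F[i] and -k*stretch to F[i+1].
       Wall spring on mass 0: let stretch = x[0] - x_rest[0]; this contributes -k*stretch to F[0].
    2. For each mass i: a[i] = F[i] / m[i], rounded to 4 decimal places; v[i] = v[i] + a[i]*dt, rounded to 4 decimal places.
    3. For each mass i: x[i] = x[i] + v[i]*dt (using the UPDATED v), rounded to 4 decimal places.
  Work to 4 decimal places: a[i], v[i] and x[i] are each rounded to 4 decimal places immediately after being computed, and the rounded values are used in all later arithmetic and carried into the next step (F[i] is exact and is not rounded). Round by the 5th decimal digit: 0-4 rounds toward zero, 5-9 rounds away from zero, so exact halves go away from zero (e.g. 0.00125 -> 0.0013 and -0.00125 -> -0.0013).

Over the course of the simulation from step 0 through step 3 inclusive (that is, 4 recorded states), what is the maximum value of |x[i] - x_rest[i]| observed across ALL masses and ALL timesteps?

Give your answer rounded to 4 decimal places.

Answer: 1.5645

Derivation:
Step 0: x=[5.0000 9.0000] v=[0.0000 2.0000]
Step 1: x=[4.9800 9.2000] v=[-0.2000 2.0000]
Step 2: x=[4.9448 9.3912] v=[-0.3520 1.9120]
Step 3: x=[4.8996 9.5645] v=[-0.4517 1.7334]
Max displacement = 1.5645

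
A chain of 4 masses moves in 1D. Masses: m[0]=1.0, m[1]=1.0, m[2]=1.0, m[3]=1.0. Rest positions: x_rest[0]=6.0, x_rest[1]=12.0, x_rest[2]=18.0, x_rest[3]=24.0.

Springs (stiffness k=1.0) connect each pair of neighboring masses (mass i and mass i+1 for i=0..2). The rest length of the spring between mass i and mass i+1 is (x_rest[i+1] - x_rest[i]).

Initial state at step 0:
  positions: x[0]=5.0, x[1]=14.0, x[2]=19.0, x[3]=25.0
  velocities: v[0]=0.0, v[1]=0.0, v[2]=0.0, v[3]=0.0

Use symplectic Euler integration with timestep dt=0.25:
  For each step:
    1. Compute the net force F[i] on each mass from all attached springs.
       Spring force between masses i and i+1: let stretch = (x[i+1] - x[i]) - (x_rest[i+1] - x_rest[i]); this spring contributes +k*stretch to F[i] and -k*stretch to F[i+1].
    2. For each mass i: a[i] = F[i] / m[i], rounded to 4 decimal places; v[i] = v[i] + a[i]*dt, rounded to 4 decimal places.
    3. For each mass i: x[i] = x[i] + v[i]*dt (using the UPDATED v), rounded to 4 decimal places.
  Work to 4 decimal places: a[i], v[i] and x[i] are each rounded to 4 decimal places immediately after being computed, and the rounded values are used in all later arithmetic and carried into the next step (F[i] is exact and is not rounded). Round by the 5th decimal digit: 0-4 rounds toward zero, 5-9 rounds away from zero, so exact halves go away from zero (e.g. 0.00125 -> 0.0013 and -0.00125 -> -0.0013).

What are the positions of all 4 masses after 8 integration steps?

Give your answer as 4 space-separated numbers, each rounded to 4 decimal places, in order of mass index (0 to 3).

Step 0: x=[5.0000 14.0000 19.0000 25.0000] v=[0.0000 0.0000 0.0000 0.0000]
Step 1: x=[5.1875 13.7500 19.0625 25.0000] v=[0.7500 -1.0000 0.2500 0.0000]
Step 2: x=[5.5352 13.2969 19.1641 25.0039] v=[1.3906 -1.8125 0.4063 0.0156]
Step 3: x=[5.9930 12.7254 19.2640 25.0178] v=[1.8310 -2.2861 0.3995 0.0557]
Step 4: x=[6.4965 12.1418 19.3148 25.0471] v=[2.0141 -2.3346 0.2033 0.1173]
Step 5: x=[6.9779 11.6536 19.2756 25.0932] v=[1.9254 -1.9527 -0.1569 0.1842]
Step 6: x=[7.3765 11.3496 19.1236 25.1507] v=[1.5943 -1.2161 -0.6080 0.2298]
Step 7: x=[7.6484 11.2831 18.8624 25.2065] v=[1.0876 -0.2659 -1.0447 0.2230]
Step 8: x=[7.7725 11.4632 18.5240 25.2408] v=[0.4963 0.7203 -1.3535 0.1370]

Answer: 7.7725 11.4632 18.5240 25.2408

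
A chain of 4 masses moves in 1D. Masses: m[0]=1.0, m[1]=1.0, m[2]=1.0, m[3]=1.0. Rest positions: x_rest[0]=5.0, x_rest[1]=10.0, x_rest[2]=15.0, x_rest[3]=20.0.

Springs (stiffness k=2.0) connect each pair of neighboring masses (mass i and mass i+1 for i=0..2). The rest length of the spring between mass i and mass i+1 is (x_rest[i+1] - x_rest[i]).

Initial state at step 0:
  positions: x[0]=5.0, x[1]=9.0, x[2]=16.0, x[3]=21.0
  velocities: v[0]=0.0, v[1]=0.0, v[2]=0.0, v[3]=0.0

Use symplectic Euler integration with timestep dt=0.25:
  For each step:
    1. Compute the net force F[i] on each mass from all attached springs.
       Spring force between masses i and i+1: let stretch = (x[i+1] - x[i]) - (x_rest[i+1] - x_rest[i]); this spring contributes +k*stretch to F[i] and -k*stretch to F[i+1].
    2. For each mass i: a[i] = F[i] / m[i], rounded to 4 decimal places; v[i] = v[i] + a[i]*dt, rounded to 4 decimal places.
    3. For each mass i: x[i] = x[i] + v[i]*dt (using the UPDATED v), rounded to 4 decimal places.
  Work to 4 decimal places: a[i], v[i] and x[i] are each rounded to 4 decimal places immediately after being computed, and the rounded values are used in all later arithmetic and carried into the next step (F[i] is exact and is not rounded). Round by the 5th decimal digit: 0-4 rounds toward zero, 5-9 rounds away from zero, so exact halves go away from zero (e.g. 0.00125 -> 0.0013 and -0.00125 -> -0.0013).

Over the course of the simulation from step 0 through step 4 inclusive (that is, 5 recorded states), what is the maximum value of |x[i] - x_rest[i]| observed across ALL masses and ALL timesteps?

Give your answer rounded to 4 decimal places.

Answer: 1.0138

Derivation:
Step 0: x=[5.0000 9.0000 16.0000 21.0000] v=[0.0000 0.0000 0.0000 0.0000]
Step 1: x=[4.8750 9.3750 15.7500 21.0000] v=[-0.5000 1.5000 -1.0000 0.0000]
Step 2: x=[4.6875 9.9844 15.3594 20.9688] v=[-0.7500 2.4375 -1.5625 -0.1250]
Step 3: x=[4.5371 10.6036 14.9981 20.8614] v=[-0.6016 2.4766 -1.4453 -0.4297]
Step 4: x=[4.5200 11.0138 14.8204 20.6461] v=[-0.0684 1.6406 -0.7109 -0.8614]
Max displacement = 1.0138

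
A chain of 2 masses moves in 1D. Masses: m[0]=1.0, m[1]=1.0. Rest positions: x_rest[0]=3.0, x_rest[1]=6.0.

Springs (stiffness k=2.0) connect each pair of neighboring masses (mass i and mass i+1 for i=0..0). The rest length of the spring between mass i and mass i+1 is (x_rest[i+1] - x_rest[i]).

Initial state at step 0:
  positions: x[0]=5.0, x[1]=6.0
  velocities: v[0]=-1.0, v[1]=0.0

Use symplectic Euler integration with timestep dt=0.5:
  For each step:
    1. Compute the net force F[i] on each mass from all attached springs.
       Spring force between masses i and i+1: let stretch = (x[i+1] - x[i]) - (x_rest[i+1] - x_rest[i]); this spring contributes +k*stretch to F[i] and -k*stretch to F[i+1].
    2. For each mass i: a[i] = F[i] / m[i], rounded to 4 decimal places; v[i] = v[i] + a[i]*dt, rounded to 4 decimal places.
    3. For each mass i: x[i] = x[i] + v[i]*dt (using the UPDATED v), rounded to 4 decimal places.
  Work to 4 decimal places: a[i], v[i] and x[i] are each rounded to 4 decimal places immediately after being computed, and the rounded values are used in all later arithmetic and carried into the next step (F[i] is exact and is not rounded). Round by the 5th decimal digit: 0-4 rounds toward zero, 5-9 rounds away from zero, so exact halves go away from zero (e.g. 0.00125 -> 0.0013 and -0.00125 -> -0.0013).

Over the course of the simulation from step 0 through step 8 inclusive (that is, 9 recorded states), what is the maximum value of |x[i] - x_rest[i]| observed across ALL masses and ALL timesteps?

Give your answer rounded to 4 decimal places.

Answer: 2.2500

Derivation:
Step 0: x=[5.0000 6.0000] v=[-1.0000 0.0000]
Step 1: x=[3.5000 7.0000] v=[-3.0000 2.0000]
Step 2: x=[2.2500 7.7500] v=[-2.5000 1.5000]
Step 3: x=[2.2500 7.2500] v=[0.0000 -1.0000]
Step 4: x=[3.2500 5.7500] v=[2.0000 -3.0000]
Step 5: x=[4.0000 4.5000] v=[1.5000 -2.5000]
Step 6: x=[3.5000 4.5000] v=[-1.0000 0.0000]
Step 7: x=[2.0000 5.5000] v=[-3.0000 2.0000]
Step 8: x=[0.7500 6.2500] v=[-2.5000 1.5000]
Max displacement = 2.2500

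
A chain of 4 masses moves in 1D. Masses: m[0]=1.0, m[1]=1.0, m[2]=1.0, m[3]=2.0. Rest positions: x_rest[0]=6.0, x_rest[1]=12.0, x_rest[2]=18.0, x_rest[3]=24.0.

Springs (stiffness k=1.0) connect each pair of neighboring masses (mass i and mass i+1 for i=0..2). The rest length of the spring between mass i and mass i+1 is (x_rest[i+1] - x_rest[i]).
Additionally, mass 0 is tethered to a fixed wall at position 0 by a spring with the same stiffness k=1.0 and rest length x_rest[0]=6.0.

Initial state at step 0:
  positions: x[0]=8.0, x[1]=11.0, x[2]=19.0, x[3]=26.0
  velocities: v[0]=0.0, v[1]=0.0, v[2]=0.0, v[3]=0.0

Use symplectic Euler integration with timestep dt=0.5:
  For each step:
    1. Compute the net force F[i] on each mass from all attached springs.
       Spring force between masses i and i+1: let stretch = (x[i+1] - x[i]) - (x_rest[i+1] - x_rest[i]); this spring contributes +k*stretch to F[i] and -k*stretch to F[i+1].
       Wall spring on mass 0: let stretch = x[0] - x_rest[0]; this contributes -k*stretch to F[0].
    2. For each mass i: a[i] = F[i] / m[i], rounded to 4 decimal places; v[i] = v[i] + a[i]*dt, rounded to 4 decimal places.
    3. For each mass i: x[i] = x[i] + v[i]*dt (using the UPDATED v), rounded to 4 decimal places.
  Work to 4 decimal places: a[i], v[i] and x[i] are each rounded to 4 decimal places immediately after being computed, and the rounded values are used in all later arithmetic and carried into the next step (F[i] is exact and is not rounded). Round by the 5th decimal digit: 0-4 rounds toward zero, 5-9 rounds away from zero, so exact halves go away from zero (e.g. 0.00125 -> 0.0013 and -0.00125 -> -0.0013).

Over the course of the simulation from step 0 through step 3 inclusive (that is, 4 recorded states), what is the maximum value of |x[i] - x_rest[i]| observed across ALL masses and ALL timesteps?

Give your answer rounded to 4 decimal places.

Answer: 2.3360

Derivation:
Step 0: x=[8.0000 11.0000 19.0000 26.0000] v=[0.0000 0.0000 0.0000 0.0000]
Step 1: x=[6.7500 12.2500 18.7500 25.8750] v=[-2.5000 2.5000 -0.5000 -0.2500]
Step 2: x=[5.1875 13.7500 18.6563 25.6094] v=[-3.1250 3.0000 -0.1875 -0.5313]
Step 3: x=[4.4688 14.3360 19.0743 25.2246] v=[-1.4375 1.1719 0.8359 -0.7696]
Max displacement = 2.3360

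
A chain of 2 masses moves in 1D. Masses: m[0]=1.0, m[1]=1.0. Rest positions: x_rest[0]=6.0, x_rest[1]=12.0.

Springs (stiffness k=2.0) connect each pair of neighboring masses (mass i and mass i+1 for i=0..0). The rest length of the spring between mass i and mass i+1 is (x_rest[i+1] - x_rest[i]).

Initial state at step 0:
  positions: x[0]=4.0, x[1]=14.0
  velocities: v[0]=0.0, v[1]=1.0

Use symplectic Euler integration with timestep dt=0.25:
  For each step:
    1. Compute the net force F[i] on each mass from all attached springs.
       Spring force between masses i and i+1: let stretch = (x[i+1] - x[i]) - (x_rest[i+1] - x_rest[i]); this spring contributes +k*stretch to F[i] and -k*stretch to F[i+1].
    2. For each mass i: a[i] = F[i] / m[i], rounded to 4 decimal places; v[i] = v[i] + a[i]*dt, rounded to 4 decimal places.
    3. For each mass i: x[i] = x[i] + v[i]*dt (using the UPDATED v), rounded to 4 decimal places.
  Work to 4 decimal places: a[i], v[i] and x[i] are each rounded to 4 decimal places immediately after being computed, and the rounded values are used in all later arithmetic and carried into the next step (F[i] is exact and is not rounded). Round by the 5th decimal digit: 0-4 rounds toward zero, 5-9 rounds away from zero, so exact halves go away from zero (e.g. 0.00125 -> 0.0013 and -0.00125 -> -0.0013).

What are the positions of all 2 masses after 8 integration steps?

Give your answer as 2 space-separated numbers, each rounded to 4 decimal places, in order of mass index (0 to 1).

Answer: 8.0389 11.9613

Derivation:
Step 0: x=[4.0000 14.0000] v=[0.0000 1.0000]
Step 1: x=[4.5000 13.7500] v=[2.0000 -1.0000]
Step 2: x=[5.4063 13.0938] v=[3.6250 -2.6250]
Step 3: x=[6.5235 12.2266] v=[4.4688 -3.4688]
Step 4: x=[7.6036 11.3965] v=[4.3204 -3.3204]
Step 5: x=[8.4078 10.8423] v=[3.2169 -2.2169]
Step 6: x=[8.7664 10.7338] v=[1.4342 -0.4342]
Step 7: x=[8.6209 11.1293] v=[-0.5821 1.5821]
Step 8: x=[8.0389 11.9613] v=[-2.3279 3.3279]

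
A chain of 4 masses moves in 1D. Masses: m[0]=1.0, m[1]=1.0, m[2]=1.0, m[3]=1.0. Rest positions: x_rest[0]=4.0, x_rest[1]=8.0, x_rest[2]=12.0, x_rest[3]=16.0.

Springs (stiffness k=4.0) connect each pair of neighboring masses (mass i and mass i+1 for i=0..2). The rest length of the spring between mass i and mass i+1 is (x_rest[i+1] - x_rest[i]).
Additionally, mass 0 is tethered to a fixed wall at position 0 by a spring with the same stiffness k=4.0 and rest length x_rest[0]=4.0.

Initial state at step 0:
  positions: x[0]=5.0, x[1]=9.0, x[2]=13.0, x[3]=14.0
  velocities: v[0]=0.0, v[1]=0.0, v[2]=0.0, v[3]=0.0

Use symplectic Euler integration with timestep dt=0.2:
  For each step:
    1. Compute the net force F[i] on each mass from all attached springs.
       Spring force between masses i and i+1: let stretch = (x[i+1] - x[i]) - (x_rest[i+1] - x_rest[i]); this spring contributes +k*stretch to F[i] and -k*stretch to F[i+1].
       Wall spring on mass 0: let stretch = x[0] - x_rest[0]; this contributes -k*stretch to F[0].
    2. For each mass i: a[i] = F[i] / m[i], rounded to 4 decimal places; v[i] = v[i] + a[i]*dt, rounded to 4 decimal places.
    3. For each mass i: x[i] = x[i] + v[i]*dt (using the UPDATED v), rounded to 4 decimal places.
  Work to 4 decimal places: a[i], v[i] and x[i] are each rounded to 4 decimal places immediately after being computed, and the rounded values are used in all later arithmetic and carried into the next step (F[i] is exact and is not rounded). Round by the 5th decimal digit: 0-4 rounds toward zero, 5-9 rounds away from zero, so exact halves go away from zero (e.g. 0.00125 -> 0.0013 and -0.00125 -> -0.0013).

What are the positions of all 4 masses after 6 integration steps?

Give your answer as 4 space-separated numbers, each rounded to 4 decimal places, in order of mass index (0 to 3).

Step 0: x=[5.0000 9.0000 13.0000 14.0000] v=[0.0000 0.0000 0.0000 0.0000]
Step 1: x=[4.8400 9.0000 12.5200 14.4800] v=[-0.8000 0.0000 -2.4000 2.4000]
Step 2: x=[4.5712 8.8976 11.7904 15.2864] v=[-1.3440 -0.5120 -3.6480 4.0320]
Step 3: x=[4.2632 8.5658 11.1573 16.1734] v=[-1.5398 -1.6589 -3.1654 4.4352]
Step 4: x=[3.9615 7.9602 10.9122 16.8979] v=[-1.5083 -3.0278 -1.2257 3.6223]
Step 5: x=[3.6658 7.1872 11.1525 17.3046] v=[-1.4785 -3.8652 1.2013 2.0337]
Step 6: x=[3.3470 6.4852 11.7426 17.3670] v=[-1.5940 -3.5101 2.9507 0.3120]

Answer: 3.3470 6.4852 11.7426 17.3670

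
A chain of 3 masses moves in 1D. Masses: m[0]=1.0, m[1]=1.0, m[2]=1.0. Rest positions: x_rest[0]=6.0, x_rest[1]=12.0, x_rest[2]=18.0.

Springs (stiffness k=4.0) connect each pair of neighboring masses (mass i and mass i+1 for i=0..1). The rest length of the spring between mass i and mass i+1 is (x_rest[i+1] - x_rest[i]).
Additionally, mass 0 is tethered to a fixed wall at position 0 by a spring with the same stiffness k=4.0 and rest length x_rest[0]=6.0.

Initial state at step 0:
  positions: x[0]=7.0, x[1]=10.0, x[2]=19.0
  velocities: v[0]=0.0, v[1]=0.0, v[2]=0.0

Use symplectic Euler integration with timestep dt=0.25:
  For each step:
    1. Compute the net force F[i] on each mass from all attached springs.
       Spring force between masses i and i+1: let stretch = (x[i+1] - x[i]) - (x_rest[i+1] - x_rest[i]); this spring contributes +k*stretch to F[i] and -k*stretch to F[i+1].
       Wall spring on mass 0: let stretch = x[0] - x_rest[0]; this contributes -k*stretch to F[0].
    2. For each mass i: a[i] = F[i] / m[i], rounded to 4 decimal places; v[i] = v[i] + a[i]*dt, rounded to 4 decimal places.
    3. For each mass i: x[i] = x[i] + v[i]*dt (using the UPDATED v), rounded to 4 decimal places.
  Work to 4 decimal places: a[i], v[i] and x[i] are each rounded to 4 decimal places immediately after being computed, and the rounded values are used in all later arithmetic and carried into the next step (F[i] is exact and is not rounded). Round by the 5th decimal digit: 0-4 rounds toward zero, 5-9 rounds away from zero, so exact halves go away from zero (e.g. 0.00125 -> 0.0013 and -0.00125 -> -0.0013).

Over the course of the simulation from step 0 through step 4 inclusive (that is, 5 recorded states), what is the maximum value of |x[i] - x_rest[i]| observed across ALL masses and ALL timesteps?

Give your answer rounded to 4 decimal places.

Step 0: x=[7.0000 10.0000 19.0000] v=[0.0000 0.0000 0.0000]
Step 1: x=[6.0000 11.5000 18.2500] v=[-4.0000 6.0000 -3.0000]
Step 2: x=[4.8750 13.3125 17.3125] v=[-4.5000 7.2500 -3.7500]
Step 3: x=[4.6406 14.0156 16.8750] v=[-0.9375 2.8125 -1.7500]
Step 4: x=[5.5898 13.0898 17.2227] v=[3.7969 -3.7031 1.3906]
Max displacement = 2.0156

Answer: 2.0156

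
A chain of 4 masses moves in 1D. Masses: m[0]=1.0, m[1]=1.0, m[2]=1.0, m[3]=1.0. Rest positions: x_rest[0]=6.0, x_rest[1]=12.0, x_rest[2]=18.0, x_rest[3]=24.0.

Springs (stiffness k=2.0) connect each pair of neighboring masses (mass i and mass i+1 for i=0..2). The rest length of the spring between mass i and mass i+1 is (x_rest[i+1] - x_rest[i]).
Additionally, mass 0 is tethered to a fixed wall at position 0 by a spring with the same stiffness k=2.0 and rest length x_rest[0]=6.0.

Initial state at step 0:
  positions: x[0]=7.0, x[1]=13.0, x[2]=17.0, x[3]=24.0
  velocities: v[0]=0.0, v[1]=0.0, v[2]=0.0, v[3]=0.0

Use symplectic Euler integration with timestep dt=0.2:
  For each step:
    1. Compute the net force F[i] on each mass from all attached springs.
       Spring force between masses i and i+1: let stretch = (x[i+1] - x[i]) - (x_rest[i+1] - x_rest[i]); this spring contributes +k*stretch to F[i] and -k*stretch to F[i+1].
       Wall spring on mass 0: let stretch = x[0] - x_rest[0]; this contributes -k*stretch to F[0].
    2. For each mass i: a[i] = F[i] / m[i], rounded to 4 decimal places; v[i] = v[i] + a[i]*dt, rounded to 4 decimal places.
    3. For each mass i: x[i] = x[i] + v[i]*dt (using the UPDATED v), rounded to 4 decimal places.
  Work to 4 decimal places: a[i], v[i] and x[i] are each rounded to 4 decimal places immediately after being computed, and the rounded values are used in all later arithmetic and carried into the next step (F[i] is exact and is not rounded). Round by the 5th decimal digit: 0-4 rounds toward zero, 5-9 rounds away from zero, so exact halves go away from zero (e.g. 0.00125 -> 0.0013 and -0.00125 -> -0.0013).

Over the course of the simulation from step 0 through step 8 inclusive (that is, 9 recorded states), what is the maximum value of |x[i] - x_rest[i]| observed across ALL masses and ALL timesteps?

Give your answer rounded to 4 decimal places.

Step 0: x=[7.0000 13.0000 17.0000 24.0000] v=[0.0000 0.0000 0.0000 0.0000]
Step 1: x=[6.9200 12.8400 17.2400 23.9200] v=[-0.4000 -0.8000 1.2000 -0.4000]
Step 2: x=[6.7600 12.5584 17.6624 23.7856] v=[-0.8000 -1.4080 2.1120 -0.6720]
Step 3: x=[6.5231 12.2212 18.1663 23.6413] v=[-1.1846 -1.6858 2.5197 -0.7213]
Step 4: x=[6.2202 11.9038 18.6326 23.5390] v=[-1.5146 -1.5870 2.3317 -0.5113]
Step 5: x=[5.8744 11.6700 18.9531 23.5242] v=[-1.7292 -1.1689 1.6027 -0.0739]
Step 6: x=[5.5223 11.5552 19.0567 23.6237] v=[-1.7607 -0.5739 0.5179 0.4977]
Step 7: x=[5.2110 11.5579 18.9255 23.8379] v=[-1.5565 0.0135 -0.6559 1.0709]
Step 8: x=[4.9906 11.6423 18.5979 24.1391] v=[-1.1021 0.4218 -1.6380 1.5059]
Max displacement = 1.0567

Answer: 1.0567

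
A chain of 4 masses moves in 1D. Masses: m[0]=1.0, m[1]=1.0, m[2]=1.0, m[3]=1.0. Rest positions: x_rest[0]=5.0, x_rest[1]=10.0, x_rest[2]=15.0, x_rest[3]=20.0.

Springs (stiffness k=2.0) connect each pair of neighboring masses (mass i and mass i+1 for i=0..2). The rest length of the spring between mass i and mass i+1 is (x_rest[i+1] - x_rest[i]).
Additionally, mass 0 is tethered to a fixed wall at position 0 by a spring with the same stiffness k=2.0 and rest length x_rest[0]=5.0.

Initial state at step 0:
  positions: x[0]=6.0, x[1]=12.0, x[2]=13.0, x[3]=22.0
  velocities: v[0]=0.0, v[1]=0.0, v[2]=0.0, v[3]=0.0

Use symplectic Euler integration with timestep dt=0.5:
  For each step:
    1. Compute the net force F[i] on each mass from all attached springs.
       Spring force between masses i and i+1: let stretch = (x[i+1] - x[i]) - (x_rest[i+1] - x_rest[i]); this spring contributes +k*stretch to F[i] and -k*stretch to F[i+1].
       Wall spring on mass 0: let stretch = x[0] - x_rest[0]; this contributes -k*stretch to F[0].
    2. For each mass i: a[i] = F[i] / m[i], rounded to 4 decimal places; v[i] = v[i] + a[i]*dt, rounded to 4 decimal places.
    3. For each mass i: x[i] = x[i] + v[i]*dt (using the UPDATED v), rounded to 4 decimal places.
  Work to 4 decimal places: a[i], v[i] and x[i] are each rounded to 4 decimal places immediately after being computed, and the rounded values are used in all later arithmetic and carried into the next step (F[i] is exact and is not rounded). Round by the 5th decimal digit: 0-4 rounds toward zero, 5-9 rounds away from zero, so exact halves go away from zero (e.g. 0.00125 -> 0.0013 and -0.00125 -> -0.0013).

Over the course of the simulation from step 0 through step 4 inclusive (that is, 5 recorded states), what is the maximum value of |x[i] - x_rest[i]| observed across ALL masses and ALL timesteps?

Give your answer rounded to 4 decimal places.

Answer: 3.7500

Derivation:
Step 0: x=[6.0000 12.0000 13.0000 22.0000] v=[0.0000 0.0000 0.0000 0.0000]
Step 1: x=[6.0000 9.5000 17.0000 20.0000] v=[0.0000 -5.0000 8.0000 -4.0000]
Step 2: x=[4.7500 9.0000 18.7500 19.0000] v=[-2.5000 -1.0000 3.5000 -2.0000]
Step 3: x=[3.2500 11.2500 15.7500 20.3750] v=[-3.0000 4.5000 -6.0000 2.7500]
Step 4: x=[4.1250 11.7500 12.8125 21.9375] v=[1.7500 1.0000 -5.8750 3.1250]
Max displacement = 3.7500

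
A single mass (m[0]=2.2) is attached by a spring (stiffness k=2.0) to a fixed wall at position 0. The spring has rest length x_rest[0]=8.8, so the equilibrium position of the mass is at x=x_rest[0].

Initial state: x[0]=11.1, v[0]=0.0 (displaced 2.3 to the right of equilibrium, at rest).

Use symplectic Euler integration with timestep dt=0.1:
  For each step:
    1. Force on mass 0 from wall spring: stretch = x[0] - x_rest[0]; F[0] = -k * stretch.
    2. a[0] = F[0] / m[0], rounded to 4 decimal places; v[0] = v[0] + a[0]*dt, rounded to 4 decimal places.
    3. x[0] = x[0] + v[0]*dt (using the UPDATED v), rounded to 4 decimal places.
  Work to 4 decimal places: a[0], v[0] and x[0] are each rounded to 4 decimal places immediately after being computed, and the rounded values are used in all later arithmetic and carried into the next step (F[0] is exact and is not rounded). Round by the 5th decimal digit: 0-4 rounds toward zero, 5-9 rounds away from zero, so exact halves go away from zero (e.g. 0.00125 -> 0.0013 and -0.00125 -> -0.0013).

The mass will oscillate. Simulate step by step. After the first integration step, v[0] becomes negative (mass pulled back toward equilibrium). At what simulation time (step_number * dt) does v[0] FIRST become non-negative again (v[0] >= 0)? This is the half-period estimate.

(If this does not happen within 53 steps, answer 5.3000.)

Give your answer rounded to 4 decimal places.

Step 0: x=[11.1000] v=[0.0000]
Step 1: x=[11.0791] v=[-0.2091]
Step 2: x=[11.0375] v=[-0.4163]
Step 3: x=[10.9755] v=[-0.6197]
Step 4: x=[10.8938] v=[-0.8175]
Step 5: x=[10.7930] v=[-1.0079]
Step 6: x=[10.6741] v=[-1.1891]
Step 7: x=[10.5382] v=[-1.3595]
Step 8: x=[10.3865] v=[-1.5175]
Step 9: x=[10.2203] v=[-1.6617]
Step 10: x=[10.0412] v=[-1.7908]
Step 11: x=[9.8508] v=[-1.9036]
Step 12: x=[9.6509] v=[-1.9991]
Step 13: x=[9.4433] v=[-2.0765]
Step 14: x=[9.2298] v=[-2.1350]
Step 15: x=[9.0124] v=[-2.1741]
Step 16: x=[8.7931] v=[-2.1934]
Step 17: x=[8.5738] v=[-2.1928]
Step 18: x=[8.3566] v=[-2.1722]
Step 19: x=[8.1434] v=[-2.1319]
Step 20: x=[7.9362] v=[-2.0722]
Step 21: x=[7.7368] v=[-1.9937]
Step 22: x=[7.5471] v=[-1.8971]
Step 23: x=[7.3688] v=[-1.7832]
Step 24: x=[7.2035] v=[-1.6531]
Step 25: x=[7.0527] v=[-1.5080]
Step 26: x=[6.9178] v=[-1.3492]
Step 27: x=[6.8000] v=[-1.1781]
Step 28: x=[6.7004] v=[-0.9963]
Step 29: x=[6.6199] v=[-0.8054]
Step 30: x=[6.5592] v=[-0.6072]
Step 31: x=[6.5189] v=[-0.4035]
Step 32: x=[6.4993] v=[-0.1961]
Step 33: x=[6.5006] v=[0.0131]
First v>=0 after going negative at step 33, time=3.3000

Answer: 3.3000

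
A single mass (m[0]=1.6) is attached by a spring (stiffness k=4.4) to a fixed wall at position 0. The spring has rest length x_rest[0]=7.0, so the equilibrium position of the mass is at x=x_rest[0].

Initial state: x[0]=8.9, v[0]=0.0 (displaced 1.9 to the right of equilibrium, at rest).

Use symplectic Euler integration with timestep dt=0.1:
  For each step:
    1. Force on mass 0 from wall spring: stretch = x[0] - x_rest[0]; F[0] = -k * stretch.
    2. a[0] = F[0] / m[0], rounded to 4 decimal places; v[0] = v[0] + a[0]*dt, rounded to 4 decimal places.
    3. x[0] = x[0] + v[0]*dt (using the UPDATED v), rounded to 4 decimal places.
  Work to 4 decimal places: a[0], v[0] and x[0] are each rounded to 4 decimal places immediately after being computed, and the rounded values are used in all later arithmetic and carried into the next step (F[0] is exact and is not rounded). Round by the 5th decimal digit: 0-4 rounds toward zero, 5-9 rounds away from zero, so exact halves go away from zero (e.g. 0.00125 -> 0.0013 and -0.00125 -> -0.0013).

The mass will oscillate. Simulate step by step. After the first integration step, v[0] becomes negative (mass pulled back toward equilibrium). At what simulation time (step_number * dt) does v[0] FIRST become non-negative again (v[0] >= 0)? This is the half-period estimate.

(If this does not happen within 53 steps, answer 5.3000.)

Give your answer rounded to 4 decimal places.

Answer: 1.9000

Derivation:
Step 0: x=[8.9000] v=[0.0000]
Step 1: x=[8.8478] v=[-0.5225]
Step 2: x=[8.7447] v=[-1.0307]
Step 3: x=[8.5937] v=[-1.5105]
Step 4: x=[8.3988] v=[-1.9488]
Step 5: x=[8.1655] v=[-2.3335]
Step 6: x=[7.9001] v=[-2.6540]
Step 7: x=[7.6100] v=[-2.9015]
Step 8: x=[7.3031] v=[-3.0693]
Step 9: x=[6.9878] v=[-3.1527]
Step 10: x=[6.6729] v=[-3.1493]
Step 11: x=[6.3670] v=[-3.0594]
Step 12: x=[6.0785] v=[-2.8853]
Step 13: x=[5.8153] v=[-2.6319]
Step 14: x=[5.5847] v=[-2.3061]
Step 15: x=[5.3930] v=[-1.9169]
Step 16: x=[5.2455] v=[-1.4750]
Step 17: x=[5.1463] v=[-0.9925]
Step 18: x=[5.0980] v=[-0.4827]
Step 19: x=[5.1020] v=[0.0404]
First v>=0 after going negative at step 19, time=1.9000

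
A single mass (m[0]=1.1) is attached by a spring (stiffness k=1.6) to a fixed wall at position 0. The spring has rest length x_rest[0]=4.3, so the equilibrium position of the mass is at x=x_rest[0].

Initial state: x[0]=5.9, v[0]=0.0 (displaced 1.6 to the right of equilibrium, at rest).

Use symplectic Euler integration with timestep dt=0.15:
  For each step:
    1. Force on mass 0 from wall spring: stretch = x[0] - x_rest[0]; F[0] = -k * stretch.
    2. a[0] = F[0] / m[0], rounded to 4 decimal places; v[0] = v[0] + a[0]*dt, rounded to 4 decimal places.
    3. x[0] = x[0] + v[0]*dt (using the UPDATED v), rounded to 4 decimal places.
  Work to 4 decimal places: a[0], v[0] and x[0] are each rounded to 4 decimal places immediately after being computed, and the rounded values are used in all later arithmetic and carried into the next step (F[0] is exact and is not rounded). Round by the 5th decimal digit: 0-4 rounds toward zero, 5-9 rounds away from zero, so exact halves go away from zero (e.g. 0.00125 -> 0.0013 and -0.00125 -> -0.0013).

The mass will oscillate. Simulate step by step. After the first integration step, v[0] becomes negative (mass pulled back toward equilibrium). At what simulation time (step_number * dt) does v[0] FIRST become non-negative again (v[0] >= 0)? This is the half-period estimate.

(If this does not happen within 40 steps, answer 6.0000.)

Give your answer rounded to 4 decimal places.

Step 0: x=[5.9000] v=[0.0000]
Step 1: x=[5.8476] v=[-0.3491]
Step 2: x=[5.7446] v=[-0.6868]
Step 3: x=[5.5943] v=[-1.0020]
Step 4: x=[5.4016] v=[-1.2844]
Step 5: x=[5.1729] v=[-1.5247]
Step 6: x=[4.9156] v=[-1.7152]
Step 7: x=[4.6382] v=[-1.8495]
Step 8: x=[4.3497] v=[-1.9233]
Step 9: x=[4.0596] v=[-1.9341]
Step 10: x=[3.7774] v=[-1.8816]
Step 11: x=[3.5123] v=[-1.7676]
Step 12: x=[3.2729] v=[-1.5957]
Step 13: x=[3.0672] v=[-1.3716]
Step 14: x=[2.9018] v=[-1.1026]
Step 15: x=[2.7822] v=[-0.7975]
Step 16: x=[2.7123] v=[-0.4663]
Step 17: x=[2.6943] v=[-0.1199]
Step 18: x=[2.7289] v=[0.2304]
First v>=0 after going negative at step 18, time=2.7000

Answer: 2.7000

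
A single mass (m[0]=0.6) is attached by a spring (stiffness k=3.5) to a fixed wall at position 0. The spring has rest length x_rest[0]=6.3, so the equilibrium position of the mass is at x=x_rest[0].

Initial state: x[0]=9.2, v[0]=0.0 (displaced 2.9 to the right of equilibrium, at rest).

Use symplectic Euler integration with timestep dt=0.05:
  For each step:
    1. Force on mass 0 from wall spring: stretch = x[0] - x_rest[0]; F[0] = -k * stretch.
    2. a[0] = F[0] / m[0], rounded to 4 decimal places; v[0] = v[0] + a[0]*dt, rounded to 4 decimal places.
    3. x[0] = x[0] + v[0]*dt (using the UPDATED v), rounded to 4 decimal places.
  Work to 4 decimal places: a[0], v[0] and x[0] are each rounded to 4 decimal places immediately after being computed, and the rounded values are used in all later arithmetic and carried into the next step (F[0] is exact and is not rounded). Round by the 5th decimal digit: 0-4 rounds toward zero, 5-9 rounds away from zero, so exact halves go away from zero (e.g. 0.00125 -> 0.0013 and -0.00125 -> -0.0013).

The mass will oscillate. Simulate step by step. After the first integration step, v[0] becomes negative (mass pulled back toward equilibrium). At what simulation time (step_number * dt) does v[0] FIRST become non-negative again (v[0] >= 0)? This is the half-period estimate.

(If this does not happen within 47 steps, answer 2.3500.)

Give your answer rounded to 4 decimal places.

Answer: 1.3000

Derivation:
Step 0: x=[9.2000] v=[0.0000]
Step 1: x=[9.1577] v=[-0.8458]
Step 2: x=[9.0737] v=[-1.6793]
Step 3: x=[8.9493] v=[-2.4883]
Step 4: x=[8.7863] v=[-3.2610]
Step 5: x=[8.5870] v=[-3.9862]
Step 6: x=[8.3543] v=[-4.6532]
Step 7: x=[8.0917] v=[-5.2524]
Step 8: x=[7.8030] v=[-5.7750]
Step 9: x=[7.4923] v=[-6.2134]
Step 10: x=[7.1642] v=[-6.5612]
Step 11: x=[6.8235] v=[-6.8133]
Step 12: x=[6.4752] v=[-6.9660]
Step 13: x=[6.1243] v=[-7.0171]
Step 14: x=[5.7760] v=[-6.9659]
Step 15: x=[5.4353] v=[-6.8131]
Step 16: x=[5.1073] v=[-6.5609]
Step 17: x=[4.7967] v=[-6.2130]
Step 18: x=[4.5080] v=[-5.7745]
Step 19: x=[4.2454] v=[-5.2518]
Step 20: x=[4.0128] v=[-4.6525]
Step 21: x=[3.8135] v=[-3.9854]
Step 22: x=[3.6505] v=[-3.2602]
Step 23: x=[3.5261] v=[-2.4874]
Step 24: x=[3.4422] v=[-1.6783]
Step 25: x=[3.4000] v=[-0.8448]
Step 26: x=[3.4001] v=[0.0010]
First v>=0 after going negative at step 26, time=1.3000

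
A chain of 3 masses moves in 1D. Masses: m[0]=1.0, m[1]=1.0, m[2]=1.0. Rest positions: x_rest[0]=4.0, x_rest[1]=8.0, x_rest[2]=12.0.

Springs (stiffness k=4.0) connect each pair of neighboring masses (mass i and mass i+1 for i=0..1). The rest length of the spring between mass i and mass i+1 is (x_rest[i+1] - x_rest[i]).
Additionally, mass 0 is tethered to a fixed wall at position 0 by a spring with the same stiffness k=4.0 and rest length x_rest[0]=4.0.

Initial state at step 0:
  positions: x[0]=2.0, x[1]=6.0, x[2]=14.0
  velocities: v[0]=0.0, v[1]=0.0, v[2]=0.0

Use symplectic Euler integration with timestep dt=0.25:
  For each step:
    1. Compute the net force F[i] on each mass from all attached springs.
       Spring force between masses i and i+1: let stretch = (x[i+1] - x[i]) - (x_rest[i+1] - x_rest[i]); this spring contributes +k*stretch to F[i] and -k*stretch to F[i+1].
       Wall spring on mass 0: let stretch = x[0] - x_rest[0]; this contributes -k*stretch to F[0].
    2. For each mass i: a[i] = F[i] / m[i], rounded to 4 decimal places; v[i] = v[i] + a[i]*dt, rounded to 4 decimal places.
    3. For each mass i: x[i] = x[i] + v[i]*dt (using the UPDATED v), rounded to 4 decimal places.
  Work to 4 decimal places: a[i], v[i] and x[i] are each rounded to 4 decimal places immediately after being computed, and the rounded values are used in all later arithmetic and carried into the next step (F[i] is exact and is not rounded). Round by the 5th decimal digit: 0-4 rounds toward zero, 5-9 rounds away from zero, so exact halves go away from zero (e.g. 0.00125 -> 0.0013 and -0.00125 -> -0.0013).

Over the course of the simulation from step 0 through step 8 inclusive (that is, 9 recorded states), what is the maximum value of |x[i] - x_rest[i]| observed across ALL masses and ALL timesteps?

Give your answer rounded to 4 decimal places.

Step 0: x=[2.0000 6.0000 14.0000] v=[0.0000 0.0000 0.0000]
Step 1: x=[2.5000 7.0000 13.0000] v=[2.0000 4.0000 -4.0000]
Step 2: x=[3.5000 8.3750 11.5000] v=[4.0000 5.5000 -6.0000]
Step 3: x=[4.8438 9.3125 10.2188] v=[5.3750 3.7500 -5.1250]
Step 4: x=[6.0938 9.3594 9.7110] v=[4.9999 0.1876 -2.0313]
Step 5: x=[6.6367 8.6778 10.1153] v=[2.1717 -2.7264 1.6171]
Step 6: x=[6.0307 7.8453 11.1602] v=[-2.4239 -3.3300 4.1796]
Step 7: x=[4.3707 7.3879 12.3764] v=[-6.6400 -1.8297 4.8647]
Step 8: x=[2.3723 7.4233 13.3455] v=[-7.9935 0.1416 3.8762]
Max displacement = 2.6367

Answer: 2.6367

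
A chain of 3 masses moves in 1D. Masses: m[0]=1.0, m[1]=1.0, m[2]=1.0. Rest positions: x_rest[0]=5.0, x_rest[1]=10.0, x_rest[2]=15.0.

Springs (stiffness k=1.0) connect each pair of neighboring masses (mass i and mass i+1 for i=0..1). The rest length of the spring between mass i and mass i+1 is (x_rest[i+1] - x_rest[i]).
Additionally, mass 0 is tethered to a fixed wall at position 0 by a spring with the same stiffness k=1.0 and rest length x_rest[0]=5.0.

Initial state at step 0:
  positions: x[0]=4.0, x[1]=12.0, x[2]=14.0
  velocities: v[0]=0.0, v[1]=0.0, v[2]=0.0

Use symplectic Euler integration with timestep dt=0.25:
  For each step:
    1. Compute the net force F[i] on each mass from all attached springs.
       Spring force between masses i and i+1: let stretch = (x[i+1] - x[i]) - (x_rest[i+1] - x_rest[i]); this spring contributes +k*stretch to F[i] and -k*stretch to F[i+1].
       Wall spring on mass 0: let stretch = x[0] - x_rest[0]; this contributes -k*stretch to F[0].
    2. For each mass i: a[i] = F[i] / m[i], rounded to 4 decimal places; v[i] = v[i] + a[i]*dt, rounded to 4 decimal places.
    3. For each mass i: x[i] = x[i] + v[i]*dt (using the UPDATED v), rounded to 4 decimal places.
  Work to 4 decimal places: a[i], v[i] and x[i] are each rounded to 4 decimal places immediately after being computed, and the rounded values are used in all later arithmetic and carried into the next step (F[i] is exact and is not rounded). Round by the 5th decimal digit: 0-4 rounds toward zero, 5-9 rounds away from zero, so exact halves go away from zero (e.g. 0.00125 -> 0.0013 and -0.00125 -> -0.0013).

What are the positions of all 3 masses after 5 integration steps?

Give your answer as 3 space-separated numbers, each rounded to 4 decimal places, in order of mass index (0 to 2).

Answer: 6.1365 8.5822 15.7616

Derivation:
Step 0: x=[4.0000 12.0000 14.0000] v=[0.0000 0.0000 0.0000]
Step 1: x=[4.2500 11.6250 14.1875] v=[1.0000 -1.5000 0.7500]
Step 2: x=[4.6953 10.9492 14.5274] v=[1.7813 -2.7031 1.3594]
Step 3: x=[5.2381 10.1062 14.9561] v=[2.1710 -3.3720 1.7149]
Step 4: x=[5.7577 9.2621 15.3942] v=[2.0785 -3.3766 1.7524]
Step 5: x=[6.1365 8.5822 15.7616] v=[1.5152 -2.7197 1.4694]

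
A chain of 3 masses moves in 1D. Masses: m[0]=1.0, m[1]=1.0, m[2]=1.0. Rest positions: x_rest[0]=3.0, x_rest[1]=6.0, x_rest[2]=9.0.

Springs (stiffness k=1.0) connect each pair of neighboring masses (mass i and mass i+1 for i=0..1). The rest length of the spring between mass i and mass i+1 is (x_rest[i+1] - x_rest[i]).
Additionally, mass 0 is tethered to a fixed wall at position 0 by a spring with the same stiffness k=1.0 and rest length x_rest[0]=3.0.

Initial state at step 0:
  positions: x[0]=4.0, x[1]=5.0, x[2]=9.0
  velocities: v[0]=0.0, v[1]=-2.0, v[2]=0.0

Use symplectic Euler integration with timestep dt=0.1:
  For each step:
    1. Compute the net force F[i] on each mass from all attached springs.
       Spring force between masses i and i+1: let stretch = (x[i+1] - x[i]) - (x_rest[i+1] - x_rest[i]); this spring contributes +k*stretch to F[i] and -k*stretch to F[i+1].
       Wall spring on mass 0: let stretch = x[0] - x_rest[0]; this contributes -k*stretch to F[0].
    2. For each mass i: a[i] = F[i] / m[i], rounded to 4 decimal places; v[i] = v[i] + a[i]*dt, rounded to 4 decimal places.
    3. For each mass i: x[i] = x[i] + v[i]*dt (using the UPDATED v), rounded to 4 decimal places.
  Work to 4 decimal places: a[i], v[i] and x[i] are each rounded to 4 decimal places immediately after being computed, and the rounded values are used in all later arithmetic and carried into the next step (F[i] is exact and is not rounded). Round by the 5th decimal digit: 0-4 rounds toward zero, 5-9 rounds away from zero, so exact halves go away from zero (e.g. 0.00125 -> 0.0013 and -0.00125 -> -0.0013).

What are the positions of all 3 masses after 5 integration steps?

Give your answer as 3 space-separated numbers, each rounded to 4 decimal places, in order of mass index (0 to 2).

Answer: 3.5424 4.4934 8.8249

Derivation:
Step 0: x=[4.0000 5.0000 9.0000] v=[0.0000 -2.0000 0.0000]
Step 1: x=[3.9700 4.8300 8.9900] v=[-0.3000 -1.7000 -0.1000]
Step 2: x=[3.9089 4.6930 8.9684] v=[-0.6110 -1.3700 -0.2160]
Step 3: x=[3.8166 4.5909 8.9341] v=[-0.9235 -1.0209 -0.3435]
Step 4: x=[3.6938 4.5245 8.8863] v=[-1.2277 -0.6640 -0.4778]
Step 5: x=[3.5424 4.4934 8.8249] v=[-1.5140 -0.3109 -0.6140]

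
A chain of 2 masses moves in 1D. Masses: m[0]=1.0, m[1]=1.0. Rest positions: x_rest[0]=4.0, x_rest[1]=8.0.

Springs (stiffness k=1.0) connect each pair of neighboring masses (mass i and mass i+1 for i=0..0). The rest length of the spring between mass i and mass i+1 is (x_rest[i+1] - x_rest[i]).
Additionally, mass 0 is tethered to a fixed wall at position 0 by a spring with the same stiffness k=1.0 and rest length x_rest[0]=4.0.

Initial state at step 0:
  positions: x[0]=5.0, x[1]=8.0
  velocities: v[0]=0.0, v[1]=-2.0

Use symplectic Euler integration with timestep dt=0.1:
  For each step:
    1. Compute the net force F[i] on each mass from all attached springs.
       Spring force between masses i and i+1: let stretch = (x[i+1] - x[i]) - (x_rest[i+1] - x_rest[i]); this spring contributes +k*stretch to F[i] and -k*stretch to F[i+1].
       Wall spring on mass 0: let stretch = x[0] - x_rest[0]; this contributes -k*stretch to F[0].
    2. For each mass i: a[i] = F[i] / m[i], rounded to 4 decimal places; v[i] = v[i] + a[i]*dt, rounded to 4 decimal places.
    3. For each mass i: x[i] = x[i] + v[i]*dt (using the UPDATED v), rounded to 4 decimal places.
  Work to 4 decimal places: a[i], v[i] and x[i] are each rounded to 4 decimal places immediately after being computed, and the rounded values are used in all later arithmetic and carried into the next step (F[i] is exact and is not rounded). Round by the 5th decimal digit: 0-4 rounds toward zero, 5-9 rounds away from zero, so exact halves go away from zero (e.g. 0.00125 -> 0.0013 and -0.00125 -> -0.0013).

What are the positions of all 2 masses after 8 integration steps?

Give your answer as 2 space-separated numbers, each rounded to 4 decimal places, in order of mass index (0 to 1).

Answer: 4.2258 6.8590

Derivation:
Step 0: x=[5.0000 8.0000] v=[0.0000 -2.0000]
Step 1: x=[4.9800 7.8100] v=[-0.2000 -1.9000]
Step 2: x=[4.9385 7.6317] v=[-0.4150 -1.7830]
Step 3: x=[4.8746 7.4665] v=[-0.6395 -1.6523]
Step 4: x=[4.7878 7.3154] v=[-0.8678 -1.5115]
Step 5: x=[4.6784 7.1790] v=[-1.0938 -1.3643]
Step 6: x=[4.5472 7.0576] v=[-1.3116 -1.2144]
Step 7: x=[4.3957 6.9511] v=[-1.5153 -1.0654]
Step 8: x=[4.2258 6.8590] v=[-1.6993 -0.9209]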